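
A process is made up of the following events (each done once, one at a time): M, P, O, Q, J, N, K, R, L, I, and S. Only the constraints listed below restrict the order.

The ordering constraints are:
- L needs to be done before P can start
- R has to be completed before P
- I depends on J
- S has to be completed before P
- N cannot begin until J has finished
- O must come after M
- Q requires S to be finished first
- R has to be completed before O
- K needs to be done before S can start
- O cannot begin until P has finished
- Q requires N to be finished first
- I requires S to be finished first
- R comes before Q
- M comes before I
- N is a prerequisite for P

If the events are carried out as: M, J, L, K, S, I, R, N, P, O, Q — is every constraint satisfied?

Yes

Checking each listed constraint against this order: for instance, M is in position 1 and O in position 10, so that constraint holds — and the remaining constraints check out the same way.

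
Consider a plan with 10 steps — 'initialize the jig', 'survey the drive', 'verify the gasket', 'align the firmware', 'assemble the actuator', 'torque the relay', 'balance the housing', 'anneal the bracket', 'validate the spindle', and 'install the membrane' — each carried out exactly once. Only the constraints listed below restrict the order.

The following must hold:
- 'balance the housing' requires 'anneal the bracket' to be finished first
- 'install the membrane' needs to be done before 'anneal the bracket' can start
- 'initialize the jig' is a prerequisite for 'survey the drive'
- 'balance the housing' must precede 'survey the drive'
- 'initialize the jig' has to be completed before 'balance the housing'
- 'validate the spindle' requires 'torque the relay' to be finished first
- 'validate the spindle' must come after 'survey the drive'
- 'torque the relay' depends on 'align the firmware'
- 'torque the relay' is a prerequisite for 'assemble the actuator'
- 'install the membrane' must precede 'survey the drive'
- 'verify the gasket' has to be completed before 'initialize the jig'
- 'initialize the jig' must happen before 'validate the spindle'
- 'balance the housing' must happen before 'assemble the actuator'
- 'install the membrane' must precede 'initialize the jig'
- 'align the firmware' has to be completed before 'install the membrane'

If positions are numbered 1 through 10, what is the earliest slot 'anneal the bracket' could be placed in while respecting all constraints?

3

Working backwards through the constraints from 'anneal the bracket', its full set of required predecessors is 'align the firmware', 'install the membrane' — 2 of them.
With 2 mandatory predecessors, the earliest 'anneal the bracket' can sit is position 2+1 = 3, and placing just those 2 first achieves it.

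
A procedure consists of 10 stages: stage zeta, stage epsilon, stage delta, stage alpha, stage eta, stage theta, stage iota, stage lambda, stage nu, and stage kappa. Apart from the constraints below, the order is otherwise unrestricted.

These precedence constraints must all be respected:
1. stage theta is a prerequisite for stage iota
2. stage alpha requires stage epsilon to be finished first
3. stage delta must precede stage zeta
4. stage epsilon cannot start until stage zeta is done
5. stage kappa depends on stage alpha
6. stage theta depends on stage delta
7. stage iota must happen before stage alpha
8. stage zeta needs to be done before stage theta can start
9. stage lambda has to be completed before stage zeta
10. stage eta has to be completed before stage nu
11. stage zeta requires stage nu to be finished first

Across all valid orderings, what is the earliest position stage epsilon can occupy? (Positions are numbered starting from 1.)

6

Every stage that must precede stage epsilon has to come before it. Tracing all chains that end at stage epsilon, those stages are: stage zeta, stage delta, stage eta, stage lambda, stage nu — 5 in total.
With 5 mandatory predecessors, the earliest stage epsilon can sit is position 5+1 = 6, and placing just those 5 first achieves it.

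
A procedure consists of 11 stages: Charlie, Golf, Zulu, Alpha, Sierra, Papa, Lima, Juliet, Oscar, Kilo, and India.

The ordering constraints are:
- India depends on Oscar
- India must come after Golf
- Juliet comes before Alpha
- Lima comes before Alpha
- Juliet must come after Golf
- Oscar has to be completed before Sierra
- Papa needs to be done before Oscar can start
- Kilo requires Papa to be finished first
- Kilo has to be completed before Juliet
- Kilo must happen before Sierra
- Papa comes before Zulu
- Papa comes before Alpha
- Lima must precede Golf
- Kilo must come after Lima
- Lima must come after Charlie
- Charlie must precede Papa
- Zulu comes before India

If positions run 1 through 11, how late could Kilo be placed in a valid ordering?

The stages that are forced after Kilo, directly or by a chain of constraints, are Alpha, Sierra, Juliet. That's 3 stages.
With 3 mandatory successors out of 11 stages total, the latest slot for Kilo is 11−3 = 8, and it's reachable by doing all non-successors before Kilo.

8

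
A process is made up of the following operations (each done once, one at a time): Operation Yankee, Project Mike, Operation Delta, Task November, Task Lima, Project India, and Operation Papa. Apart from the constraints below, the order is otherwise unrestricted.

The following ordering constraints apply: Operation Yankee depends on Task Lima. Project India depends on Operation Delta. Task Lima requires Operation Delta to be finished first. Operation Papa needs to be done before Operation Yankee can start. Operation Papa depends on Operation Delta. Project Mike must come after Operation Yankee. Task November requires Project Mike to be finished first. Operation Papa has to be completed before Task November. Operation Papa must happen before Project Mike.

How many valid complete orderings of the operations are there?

Operation Delta is the only operation with nothing required before it, so every ordering starts there.
Counting all ways to extend the partial order to a total order gives 12.

12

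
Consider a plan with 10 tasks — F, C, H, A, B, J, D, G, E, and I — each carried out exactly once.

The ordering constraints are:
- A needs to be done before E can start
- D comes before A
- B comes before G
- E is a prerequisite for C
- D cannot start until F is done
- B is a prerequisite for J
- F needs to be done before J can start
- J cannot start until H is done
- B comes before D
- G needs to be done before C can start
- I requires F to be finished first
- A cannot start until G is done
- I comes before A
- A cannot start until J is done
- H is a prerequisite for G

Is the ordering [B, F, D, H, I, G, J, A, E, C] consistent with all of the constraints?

Yes

Going through the constraints one by one, each required predecessor appears earlier in the sequence than its dependent — e.g. B (position 1) is before J (position 7), as required.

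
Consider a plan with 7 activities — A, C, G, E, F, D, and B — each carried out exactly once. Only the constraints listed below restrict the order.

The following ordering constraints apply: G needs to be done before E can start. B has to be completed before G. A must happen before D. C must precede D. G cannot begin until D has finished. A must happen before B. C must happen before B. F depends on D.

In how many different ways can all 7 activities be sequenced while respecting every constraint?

14

The activities with no prerequisites are A, C; any of them can be placed first.
Enumerating by repeatedly choosing an available activity (one whose prerequisites are all placed) gives 14 distinct complete orderings.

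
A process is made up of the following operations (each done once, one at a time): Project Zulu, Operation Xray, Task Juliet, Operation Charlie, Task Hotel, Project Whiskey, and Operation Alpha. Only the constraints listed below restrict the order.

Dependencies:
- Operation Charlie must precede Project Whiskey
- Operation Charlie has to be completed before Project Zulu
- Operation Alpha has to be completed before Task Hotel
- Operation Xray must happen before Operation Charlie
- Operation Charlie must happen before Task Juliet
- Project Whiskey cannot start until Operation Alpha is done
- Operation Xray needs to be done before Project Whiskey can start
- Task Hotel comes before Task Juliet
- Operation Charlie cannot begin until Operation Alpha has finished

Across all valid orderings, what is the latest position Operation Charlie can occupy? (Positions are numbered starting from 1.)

The operations that are forced after Operation Charlie, directly or by a chain of constraints, are Project Zulu, Task Juliet, Project Whiskey. That's 3 operations.
With 3 mandatory successors out of 7 operations total, the latest slot for Operation Charlie is 7−3 = 4, and it's reachable by doing all non-successors before Operation Charlie.

4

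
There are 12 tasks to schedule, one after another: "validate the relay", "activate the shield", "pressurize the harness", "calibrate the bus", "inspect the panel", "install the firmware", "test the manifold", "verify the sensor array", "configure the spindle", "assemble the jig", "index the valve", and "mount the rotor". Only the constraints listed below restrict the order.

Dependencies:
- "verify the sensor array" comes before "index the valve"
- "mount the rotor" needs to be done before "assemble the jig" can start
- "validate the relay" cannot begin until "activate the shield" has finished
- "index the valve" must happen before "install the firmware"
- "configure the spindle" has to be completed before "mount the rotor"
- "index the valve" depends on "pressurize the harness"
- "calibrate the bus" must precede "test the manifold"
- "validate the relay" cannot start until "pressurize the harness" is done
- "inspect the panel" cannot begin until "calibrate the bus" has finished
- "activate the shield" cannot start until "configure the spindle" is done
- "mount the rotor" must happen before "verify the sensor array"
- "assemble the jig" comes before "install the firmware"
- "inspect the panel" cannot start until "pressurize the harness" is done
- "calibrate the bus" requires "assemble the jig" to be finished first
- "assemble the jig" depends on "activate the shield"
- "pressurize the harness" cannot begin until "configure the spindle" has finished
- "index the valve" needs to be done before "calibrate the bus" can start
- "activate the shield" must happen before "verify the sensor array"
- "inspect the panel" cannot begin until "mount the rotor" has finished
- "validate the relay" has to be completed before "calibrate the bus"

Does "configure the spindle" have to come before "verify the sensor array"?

Yes

There is a constraint chain "configure the spindle" → "activate the shield" → "verify the sensor array".
So "configure the spindle" must precede "verify the sensor array" in any valid ordering.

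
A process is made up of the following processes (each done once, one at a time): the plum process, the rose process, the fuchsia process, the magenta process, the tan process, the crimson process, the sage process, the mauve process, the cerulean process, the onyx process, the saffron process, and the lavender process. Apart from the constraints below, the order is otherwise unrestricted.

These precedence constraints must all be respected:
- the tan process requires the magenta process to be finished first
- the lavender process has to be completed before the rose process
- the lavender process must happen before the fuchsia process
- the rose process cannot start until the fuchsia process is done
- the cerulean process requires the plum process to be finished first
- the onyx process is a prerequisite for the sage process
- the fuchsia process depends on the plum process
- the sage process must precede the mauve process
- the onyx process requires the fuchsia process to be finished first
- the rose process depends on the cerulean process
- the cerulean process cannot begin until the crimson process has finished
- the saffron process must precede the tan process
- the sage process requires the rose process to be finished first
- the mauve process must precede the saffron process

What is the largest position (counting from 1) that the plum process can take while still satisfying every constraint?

4

Every process that must follow the plum process has to come after it. Tracing all chains starting from the plum process, those processes are: the rose process, the fuchsia process, the tan process, the sage process, the mauve process, the cerulean process, the onyx process, the saffron process — 8 in total.
So at least 8 processes follow the plum process, putting the plum process no later than position 4. That position is achievable by scheduling everything else first.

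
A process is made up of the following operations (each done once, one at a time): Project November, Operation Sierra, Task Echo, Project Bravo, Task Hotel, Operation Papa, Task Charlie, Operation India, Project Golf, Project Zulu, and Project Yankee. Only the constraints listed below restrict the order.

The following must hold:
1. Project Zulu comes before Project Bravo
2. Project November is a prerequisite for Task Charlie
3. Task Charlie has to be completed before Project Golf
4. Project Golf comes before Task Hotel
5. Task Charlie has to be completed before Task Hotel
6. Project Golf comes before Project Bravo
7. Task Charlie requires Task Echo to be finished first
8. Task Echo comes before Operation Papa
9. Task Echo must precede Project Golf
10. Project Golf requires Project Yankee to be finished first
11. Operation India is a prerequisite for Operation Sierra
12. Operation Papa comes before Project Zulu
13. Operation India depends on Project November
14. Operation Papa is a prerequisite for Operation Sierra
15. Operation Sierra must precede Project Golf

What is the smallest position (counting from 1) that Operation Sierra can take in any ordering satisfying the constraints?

5

The operations that are forced before Operation Sierra, directly or transitively, are Project November, Task Echo, Operation Papa, Operation India. That's 4 operations.
With 4 mandatory predecessors, the earliest Operation Sierra can sit is position 4+1 = 5, and placing just those 4 first achieves it.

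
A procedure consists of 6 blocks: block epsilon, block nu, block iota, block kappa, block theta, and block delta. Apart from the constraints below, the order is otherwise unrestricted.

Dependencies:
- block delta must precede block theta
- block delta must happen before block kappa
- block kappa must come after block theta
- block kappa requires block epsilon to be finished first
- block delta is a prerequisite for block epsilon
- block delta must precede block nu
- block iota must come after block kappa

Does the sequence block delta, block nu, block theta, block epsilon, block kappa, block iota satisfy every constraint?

Going through the constraints one by one, each required predecessor appears earlier in the sequence than its dependent — e.g. block delta (position 1) is before block kappa (position 5), as required.

Yes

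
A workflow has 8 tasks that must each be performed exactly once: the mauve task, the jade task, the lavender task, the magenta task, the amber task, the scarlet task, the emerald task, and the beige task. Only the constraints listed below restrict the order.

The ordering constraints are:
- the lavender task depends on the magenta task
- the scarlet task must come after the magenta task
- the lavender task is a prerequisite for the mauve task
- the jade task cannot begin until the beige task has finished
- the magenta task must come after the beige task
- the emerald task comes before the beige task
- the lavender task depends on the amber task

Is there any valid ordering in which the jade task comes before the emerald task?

There is a dependency chain the emerald task → the beige task → the jade task, so the jade task always comes after the emerald task.
So no valid ordering can have the jade task before the emerald task.

No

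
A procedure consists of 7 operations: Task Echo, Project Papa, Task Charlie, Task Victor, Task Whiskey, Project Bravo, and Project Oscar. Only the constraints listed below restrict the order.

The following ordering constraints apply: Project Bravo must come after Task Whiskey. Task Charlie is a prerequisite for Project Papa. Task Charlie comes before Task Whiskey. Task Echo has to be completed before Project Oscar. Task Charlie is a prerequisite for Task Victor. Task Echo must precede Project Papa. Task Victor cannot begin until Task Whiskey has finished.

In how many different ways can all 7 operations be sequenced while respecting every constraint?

2 operations have no prerequisites (Task Echo, Task Charlie), so any of them could come first.
Systematically extending each partial ordering one operation at a time and counting, there are 128 complete orderings.

128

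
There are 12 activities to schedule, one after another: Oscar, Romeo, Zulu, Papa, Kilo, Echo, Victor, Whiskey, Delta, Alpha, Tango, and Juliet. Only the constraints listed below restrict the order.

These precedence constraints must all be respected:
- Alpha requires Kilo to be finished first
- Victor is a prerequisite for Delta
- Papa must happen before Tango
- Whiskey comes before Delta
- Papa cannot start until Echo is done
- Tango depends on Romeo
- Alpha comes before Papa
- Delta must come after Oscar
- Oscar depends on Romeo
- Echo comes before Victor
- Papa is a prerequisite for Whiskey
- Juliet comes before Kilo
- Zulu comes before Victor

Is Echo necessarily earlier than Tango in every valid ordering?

Yes

Tracing the constraints gives a chain: Echo → Papa → Tango.
So Echo must precede Tango in any valid ordering.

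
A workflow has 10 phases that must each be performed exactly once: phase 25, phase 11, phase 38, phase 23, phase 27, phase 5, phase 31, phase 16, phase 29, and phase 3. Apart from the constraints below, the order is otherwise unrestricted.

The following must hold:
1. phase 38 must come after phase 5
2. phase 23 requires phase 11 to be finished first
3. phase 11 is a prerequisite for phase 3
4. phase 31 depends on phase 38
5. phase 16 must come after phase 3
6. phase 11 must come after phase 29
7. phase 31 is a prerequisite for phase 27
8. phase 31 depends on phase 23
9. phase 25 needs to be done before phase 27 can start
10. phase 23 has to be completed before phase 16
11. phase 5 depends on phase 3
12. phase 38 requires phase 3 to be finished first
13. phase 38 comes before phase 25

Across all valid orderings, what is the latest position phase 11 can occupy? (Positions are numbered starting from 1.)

Following every chain forward from phase 11, the phases that must come later are phase 25, phase 38, phase 23, phase 27, phase 5, phase 31, phase 16, phase 3 — 8 of them.
With 8 mandatory successors out of 10 phases total, the latest slot for phase 11 is 10−8 = 2, and it's reachable by doing all non-successors before phase 11.

2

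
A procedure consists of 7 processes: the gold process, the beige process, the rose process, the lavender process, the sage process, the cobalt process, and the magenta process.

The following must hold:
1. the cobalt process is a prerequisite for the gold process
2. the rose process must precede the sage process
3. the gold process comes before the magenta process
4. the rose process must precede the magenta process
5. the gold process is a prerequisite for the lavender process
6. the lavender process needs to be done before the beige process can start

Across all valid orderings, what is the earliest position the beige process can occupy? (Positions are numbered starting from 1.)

4

Working backwards through the constraints from the beige process, its full set of required predecessors is the gold process, the lavender process, the cobalt process — 3 of them.
With 3 mandatory predecessors, the earliest the beige process can sit is position 3+1 = 4, and placing just those 3 first achieves it.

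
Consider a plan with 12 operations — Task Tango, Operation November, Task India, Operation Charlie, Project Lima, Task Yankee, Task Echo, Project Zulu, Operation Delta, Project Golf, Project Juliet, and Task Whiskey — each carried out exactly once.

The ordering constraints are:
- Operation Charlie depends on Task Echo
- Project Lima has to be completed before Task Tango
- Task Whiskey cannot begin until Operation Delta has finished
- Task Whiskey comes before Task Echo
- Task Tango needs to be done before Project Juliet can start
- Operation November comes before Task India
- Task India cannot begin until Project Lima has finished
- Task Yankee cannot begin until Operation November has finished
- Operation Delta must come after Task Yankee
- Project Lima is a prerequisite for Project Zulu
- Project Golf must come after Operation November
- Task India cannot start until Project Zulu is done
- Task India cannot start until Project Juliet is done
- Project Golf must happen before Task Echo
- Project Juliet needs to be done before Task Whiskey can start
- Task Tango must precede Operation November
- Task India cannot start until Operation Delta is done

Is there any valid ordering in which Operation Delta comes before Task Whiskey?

The constraints force Operation Delta before Task Whiskey, so yes — every valid ordering has Operation Delta earlier.

Yes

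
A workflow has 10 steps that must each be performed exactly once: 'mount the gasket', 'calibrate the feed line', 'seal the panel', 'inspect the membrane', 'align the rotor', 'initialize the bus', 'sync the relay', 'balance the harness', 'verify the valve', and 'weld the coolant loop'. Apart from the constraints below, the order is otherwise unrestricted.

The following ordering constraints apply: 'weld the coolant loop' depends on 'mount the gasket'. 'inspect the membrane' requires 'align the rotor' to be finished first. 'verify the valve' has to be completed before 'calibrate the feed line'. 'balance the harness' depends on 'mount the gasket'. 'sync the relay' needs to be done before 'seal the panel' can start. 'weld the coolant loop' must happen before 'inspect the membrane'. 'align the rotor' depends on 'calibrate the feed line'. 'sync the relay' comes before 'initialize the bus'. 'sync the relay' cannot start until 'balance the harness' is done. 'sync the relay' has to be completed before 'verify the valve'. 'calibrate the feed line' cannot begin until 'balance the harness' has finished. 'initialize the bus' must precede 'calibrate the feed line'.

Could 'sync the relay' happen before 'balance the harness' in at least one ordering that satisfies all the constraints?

The constraints give a chain 'balance the harness' → 'sync the relay', which forces 'balance the harness' before 'sync the relay'.
Hence 'sync the relay' can never be scheduled before 'balance the harness'.

No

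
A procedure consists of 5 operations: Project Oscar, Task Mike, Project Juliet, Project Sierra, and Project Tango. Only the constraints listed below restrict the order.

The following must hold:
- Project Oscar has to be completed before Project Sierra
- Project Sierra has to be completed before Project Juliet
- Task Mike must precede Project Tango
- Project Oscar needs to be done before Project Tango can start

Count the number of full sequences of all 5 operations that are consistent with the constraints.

9

2 operations have no prerequisites (Project Oscar, Task Mike), so any of them could come first.
Enumerating by repeatedly choosing an available operation (one whose prerequisites are all placed) gives 9 distinct complete orderings.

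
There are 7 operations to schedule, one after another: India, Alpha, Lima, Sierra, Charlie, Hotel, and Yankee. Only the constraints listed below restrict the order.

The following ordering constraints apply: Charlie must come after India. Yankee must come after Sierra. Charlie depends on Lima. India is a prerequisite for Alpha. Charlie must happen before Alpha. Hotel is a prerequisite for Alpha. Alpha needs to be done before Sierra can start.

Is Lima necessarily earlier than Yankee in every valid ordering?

Tracing the constraints gives a chain: Lima → Charlie → Alpha → Sierra → Yankee.
Hence Lima necessarily comes before Yankee.

Yes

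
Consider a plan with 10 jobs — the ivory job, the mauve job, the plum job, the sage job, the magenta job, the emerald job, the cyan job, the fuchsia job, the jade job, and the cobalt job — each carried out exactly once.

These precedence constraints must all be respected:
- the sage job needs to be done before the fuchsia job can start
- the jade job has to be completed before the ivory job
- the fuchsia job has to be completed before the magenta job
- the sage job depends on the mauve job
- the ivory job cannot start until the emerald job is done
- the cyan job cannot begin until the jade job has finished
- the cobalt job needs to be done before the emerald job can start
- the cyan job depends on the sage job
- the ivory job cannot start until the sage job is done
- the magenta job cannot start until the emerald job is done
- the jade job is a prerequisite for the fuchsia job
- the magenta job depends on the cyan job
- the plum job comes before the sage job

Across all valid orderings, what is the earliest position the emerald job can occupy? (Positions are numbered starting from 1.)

2

The only job forced before the emerald job (directly or transitively) is the cobalt job.
With 1 mandatory predecessor, the earliest the emerald job can sit is position 1+1 = 2, and placing just that one first achieves it.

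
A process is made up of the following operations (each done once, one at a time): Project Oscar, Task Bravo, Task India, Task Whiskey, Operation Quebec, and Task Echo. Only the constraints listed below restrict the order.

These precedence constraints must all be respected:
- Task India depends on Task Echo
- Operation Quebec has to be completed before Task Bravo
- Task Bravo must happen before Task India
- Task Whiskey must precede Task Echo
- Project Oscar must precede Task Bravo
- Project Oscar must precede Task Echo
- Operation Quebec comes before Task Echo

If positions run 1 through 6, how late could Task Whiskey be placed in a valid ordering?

Following every chain forward from Task Whiskey, the operations that must come later are Task India, Task Echo — 2 of them.
With 2 mandatory successors out of 6 operations total, the latest slot for Task Whiskey is 6−2 = 4, and it's reachable by doing all non-successors before Task Whiskey.

4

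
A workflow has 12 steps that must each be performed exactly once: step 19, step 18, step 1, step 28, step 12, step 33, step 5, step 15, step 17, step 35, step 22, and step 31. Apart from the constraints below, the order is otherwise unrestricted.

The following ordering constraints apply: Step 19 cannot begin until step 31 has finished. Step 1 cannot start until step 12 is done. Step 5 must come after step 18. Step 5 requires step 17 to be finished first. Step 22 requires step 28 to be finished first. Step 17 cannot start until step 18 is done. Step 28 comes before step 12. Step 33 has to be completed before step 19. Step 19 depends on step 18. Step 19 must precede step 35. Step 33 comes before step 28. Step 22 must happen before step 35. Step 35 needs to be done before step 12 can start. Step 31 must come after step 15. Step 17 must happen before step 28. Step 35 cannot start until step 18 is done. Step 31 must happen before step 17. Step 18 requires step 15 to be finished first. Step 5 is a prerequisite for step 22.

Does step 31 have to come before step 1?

Yes

Tracing the constraints gives a chain: step 31 → step 19 → step 35 → step 12 → step 1.
Hence step 31 necessarily comes before step 1.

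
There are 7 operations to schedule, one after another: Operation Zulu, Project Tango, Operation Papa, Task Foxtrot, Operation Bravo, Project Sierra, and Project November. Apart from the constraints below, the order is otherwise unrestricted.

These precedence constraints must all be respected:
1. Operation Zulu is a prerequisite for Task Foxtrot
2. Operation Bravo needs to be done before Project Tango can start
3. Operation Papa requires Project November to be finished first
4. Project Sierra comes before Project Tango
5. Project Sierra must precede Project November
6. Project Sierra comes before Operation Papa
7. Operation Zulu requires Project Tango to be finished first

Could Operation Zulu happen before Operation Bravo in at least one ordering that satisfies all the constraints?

There is a dependency chain Operation Bravo → Project Tango → Operation Zulu, so Operation Zulu always comes after Operation Bravo.
So no valid ordering can have Operation Zulu before Operation Bravo.

No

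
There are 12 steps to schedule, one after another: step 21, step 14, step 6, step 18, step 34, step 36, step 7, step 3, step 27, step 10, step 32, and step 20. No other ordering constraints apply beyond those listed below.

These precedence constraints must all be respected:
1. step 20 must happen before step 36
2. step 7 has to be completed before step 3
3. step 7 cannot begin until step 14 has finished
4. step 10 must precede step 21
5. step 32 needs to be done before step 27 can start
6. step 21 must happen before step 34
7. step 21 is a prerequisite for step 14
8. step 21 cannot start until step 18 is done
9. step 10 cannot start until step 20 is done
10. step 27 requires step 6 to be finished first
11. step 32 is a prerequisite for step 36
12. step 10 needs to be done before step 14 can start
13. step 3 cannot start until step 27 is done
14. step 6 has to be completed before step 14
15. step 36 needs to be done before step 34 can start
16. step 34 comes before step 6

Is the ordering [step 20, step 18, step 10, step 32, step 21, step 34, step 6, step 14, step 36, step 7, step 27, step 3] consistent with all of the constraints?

No

Here step 36 comes after step 34.
But one of the constraints requires step 36 before step 34, so this ordering violates it.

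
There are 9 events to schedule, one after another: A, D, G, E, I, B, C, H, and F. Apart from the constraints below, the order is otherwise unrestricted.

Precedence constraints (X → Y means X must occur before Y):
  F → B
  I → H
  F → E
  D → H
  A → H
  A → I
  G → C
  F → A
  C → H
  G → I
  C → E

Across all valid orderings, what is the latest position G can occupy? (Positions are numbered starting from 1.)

5

Every event that must follow G has to come after it. Tracing all chains starting from G, those events are: E, I, C, H — 4 in total.
So at least 4 events follow G, putting G no later than position 5. That position is achievable by scheduling everything else first.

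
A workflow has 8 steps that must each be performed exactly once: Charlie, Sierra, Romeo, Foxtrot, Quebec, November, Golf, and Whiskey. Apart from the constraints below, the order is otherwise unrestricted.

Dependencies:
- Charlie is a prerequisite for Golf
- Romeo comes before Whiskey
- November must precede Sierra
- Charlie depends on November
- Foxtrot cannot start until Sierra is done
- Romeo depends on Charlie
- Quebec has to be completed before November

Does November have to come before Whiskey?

There is a constraint chain November → Charlie → Romeo → Whiskey.
Hence November necessarily comes before Whiskey.

Yes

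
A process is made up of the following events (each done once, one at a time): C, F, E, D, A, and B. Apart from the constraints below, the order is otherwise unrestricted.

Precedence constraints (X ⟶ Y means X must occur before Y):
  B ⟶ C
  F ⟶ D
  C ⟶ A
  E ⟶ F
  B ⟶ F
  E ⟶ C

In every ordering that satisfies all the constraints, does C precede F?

No

Nothing in the constraints links C and F; they are unordered relative to each other.
There exist valid orderings with F before C, so C is not required to come first.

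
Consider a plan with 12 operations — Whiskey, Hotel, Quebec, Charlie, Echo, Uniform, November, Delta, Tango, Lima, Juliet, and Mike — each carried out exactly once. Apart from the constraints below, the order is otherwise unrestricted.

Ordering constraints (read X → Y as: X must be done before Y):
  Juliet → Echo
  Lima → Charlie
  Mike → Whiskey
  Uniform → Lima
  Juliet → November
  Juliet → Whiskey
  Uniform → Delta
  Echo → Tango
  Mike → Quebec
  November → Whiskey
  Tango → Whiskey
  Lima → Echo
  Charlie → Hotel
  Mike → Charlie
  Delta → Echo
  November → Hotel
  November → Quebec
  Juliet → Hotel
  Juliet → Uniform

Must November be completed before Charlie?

No

November and Charlie are not related by any chain of constraints.
A valid ordering placing Charlie before November exists, so the answer is no.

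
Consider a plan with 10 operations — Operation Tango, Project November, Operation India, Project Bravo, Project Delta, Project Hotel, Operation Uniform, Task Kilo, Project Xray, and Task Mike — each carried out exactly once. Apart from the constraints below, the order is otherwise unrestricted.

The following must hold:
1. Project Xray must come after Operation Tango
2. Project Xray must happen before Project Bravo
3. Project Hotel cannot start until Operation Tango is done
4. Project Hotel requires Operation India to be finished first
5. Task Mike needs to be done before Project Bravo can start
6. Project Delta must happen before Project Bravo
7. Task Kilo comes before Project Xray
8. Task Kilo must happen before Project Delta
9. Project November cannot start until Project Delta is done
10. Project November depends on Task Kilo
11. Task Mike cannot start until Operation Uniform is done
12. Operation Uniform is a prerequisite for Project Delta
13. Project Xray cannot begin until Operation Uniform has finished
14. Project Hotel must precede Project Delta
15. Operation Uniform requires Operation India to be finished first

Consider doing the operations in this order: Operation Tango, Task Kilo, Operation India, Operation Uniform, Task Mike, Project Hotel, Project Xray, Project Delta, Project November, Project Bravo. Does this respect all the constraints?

Yes

Every stated constraint is respected: Task Kilo sits at position 2, ahead of Project November at position 9, and each of the other listed pairs likewise has the predecessor earlier in the sequence.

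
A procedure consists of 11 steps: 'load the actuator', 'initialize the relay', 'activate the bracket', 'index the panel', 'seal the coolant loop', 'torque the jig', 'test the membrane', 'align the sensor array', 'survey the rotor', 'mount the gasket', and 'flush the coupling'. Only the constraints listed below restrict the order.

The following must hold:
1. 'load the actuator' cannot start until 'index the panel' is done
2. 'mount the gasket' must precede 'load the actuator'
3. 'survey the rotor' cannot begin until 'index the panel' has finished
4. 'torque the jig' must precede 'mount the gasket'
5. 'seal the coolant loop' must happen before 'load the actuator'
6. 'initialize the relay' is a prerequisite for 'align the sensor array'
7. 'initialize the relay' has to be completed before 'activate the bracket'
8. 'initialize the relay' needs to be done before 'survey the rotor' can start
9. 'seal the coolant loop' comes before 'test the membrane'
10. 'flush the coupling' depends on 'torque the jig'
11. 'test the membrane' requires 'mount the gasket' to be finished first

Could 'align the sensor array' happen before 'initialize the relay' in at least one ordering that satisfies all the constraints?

No

Following 'initialize the relay' → 'align the sensor array', 'initialize the relay' must precede 'align the sensor array' in every valid ordering.
Hence 'align the sensor array' can never be scheduled before 'initialize the relay'.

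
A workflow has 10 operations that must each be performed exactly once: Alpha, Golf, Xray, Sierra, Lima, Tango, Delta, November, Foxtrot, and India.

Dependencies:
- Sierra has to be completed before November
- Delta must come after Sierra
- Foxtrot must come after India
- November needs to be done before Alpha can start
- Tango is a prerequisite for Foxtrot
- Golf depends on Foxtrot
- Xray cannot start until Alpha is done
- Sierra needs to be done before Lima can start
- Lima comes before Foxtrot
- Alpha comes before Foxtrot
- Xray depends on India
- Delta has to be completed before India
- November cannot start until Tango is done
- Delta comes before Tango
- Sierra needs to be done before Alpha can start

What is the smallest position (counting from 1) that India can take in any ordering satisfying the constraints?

3

Working backwards through the constraints from India, its full set of required predecessors is Sierra, Delta — 2 of them.
With 2 mandatory predecessors, the earliest India can sit is position 2+1 = 3, and placing just those 2 first achieves it.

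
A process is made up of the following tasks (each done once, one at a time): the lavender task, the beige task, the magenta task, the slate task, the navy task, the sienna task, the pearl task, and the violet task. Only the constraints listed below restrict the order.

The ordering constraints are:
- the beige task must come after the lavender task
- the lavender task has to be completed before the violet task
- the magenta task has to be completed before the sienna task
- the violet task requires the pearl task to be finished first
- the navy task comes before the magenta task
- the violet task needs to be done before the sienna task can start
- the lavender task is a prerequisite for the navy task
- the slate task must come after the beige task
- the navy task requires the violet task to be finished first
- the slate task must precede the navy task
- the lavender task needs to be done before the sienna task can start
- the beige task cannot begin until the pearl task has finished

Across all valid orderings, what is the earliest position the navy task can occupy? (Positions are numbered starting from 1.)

The tasks that are forced before the navy task, directly or transitively, are the lavender task, the beige task, the slate task, the pearl task, the violet task. That's 5 tasks.
So at minimum 5 tasks come before the navy task, putting the navy task no earlier than position 6. That position is achievable by scheduling exactly those predecessors first.

6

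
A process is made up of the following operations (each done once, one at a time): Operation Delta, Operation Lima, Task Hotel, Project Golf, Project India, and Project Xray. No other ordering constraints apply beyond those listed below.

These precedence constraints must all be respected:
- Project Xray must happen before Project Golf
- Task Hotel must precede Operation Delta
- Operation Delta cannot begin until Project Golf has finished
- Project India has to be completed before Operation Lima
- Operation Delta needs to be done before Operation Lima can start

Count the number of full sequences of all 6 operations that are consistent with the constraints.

15

3 operations have no prerequisites (Task Hotel, Project India, Project Xray), so any of them could come first.
Systematically extending each partial ordering one operation at a time and counting, there are 15 complete orderings.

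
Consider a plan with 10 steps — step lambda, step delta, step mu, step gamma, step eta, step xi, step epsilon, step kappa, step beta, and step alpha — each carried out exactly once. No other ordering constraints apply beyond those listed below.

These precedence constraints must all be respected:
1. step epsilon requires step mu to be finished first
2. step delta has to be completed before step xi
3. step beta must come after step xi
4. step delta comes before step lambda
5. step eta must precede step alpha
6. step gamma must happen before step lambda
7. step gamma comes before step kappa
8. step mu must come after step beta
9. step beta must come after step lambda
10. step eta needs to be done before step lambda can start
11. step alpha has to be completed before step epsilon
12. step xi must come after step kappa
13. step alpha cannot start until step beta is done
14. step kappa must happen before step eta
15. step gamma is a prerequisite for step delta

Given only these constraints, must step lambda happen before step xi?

No

Nothing in the constraints links step lambda and step xi; they are unordered relative to each other.
There exist valid orderings with step xi before step lambda, so step lambda is not required to come first.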